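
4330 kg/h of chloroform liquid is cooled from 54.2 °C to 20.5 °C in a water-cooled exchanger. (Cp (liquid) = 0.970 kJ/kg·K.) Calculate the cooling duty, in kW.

Q_c = 39.3 kW

Q = ṁ·Cp·ΔT = 4330 × 0.970 × (20.5 − 54.2) = -141540 kJ/h
Converting: 141540 / 3600 s = 39.318 kW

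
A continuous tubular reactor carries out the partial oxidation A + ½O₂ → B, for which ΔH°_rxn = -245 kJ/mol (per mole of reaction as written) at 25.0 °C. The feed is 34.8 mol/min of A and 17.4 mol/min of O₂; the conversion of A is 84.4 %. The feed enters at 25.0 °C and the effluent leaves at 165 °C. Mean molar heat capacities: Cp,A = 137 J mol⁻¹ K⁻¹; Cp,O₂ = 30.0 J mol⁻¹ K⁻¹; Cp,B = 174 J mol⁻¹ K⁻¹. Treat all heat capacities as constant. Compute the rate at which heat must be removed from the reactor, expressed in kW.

Q_out = 106 kW

Extent of reaction ξ = 0.844 × 34.8 = 29.371 mol/min
Reaction term: ξ·ΔH°_rxn = 29.371 × -245 = -7195.9 kJ/min
Sensible, feed 25.0→25 °C: 0 kJ/min
Outlet flows (mol/min): A 5.4288, O₂ 2.7144, B 29.371
Sensible, products 25→165 °C: 831.01 kJ/min
Q = ΔH = -6364.9 kJ/min = -106.08 kW
Heat removed = 106.08 kW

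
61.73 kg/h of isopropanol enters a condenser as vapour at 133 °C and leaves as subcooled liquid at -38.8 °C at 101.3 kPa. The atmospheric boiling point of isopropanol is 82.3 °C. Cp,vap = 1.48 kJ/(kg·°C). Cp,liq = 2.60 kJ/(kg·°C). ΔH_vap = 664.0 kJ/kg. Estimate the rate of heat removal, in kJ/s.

vapour 133→82.3 °C: -75.036 kJ/kg
condensation at 82.3 °C: -664 kJ/kg
liquid 82.3→-38.8 °C: -314.86 kJ/kg
Δh = -75.036 + -664 + -314.86 = -1053.9 kJ/kg
Q = ṁ·Δh = 61.73 kg/h × -1053.9 kJ/kg = -65057 kJ/h
|Q| = 18.071 kW

Q_c = 18.1 kJ/s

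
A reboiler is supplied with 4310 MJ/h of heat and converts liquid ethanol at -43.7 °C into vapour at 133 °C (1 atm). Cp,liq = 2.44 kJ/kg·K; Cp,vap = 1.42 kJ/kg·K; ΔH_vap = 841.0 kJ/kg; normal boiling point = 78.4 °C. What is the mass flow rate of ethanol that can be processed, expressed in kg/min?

Δh = 2.44×(78.4−-43.7) + 841.0 + 1.42×(133−78.4) = 1216.5 kJ/kg
Q = 4310 MJ/h = 1197.2 kJ/s = 71833 kJ/min
ṁ = Q/Δh = 71833 / 1216.5 = 59.051 kg/min

ṁ = 59.1 kg/min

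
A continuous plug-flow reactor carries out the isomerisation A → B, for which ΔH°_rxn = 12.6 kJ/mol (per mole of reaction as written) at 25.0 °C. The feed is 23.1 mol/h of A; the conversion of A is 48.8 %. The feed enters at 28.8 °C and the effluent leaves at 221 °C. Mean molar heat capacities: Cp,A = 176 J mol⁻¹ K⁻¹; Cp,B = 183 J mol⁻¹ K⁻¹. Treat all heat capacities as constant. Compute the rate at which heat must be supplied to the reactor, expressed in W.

Q_in = 261 W

Extent of reaction ξ = 0.488 × 23.1 = 11.273 mol/h
Reaction term: ξ·ΔH°_rxn = 11.273 × 12.6 = 142.04 kJ/h
Sensible, feed 28.8→25 °C: -15.449 kJ/h
Outlet flows (mol/h): A 11.827, B 11.273
Sensible, products 25→221 °C: 812.32 kJ/h
Q = ΔH = 938.91 kJ/h = 0.26081 kW
Heat supplied = 260.81 W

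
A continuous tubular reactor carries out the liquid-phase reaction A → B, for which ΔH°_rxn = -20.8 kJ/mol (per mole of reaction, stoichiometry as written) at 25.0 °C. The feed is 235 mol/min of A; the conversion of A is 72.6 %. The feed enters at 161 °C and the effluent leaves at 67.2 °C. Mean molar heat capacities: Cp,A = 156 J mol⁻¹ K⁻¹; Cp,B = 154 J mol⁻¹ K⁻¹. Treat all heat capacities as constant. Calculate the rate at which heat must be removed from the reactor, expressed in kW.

Q_out = 117 kW

Extent of reaction ξ = 0.726 × 235 = 170.61 mol/min
Reaction term: ξ·ΔH°_rxn = 170.61 × -20.8 = -3548.7 kJ/min
Sensible, feed 161→25 °C: -4985.8 kJ/min
Outlet flows (mol/min): A 64.39, B 170.61
Sensible, products 25→67.2 °C: 1532.7 kJ/min
Q = ΔH = -7001.8 kJ/min = -116.7 kW
Heat removed = 116.7 kW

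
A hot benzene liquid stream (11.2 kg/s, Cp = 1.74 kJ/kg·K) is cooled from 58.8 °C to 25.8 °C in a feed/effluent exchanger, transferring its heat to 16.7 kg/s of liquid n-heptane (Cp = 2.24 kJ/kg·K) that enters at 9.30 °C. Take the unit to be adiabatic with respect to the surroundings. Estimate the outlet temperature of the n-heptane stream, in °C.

Heat released by hot stream: Q = 11.2 × 1.74 × (58.8 − 25.8) = 643.1 kJ/s
Energy balance on cold side (adiabatic exchanger): Q = ṁ_c·Cp_c·(T_c,out − T_c,in)
T_c,out = 9.30 + 643.1/(16.7 × 2.24) = 26.492 °C

T_c,out = 26.5 °C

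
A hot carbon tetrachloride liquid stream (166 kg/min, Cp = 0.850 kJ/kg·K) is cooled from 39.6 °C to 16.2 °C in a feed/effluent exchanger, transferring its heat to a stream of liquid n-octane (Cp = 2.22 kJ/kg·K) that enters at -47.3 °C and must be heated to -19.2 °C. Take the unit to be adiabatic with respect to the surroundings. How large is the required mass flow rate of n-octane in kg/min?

ṁ_c = 52.9 kg/min

Heat released by hot stream: Q = 166 × 0.850 × (39.6 − 16.2) = 3301.7 kJ/min
Energy balance on cold side (adiabatic exchanger): Q = ṁ_c·Cp_c·(T_c,out − T_c,in)
ṁ_c = 3301.7 / [2.22 × (-19.2 − -47.3)] = 52.928 kg/min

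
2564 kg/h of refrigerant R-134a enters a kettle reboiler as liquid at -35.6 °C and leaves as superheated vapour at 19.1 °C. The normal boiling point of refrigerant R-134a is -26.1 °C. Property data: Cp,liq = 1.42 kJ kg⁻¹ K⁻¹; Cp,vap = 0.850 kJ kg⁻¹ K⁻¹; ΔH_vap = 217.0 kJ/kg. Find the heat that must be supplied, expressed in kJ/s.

Q = 192 kJ/s

liquid -35.6→-26.1 °C: 13.49 kJ/kg
vaporisation at -26.1 °C: 217 kJ/kg
vapour -26.1→19.1 °C: 38.42 kJ/kg
Δh = 13.49 + 217 + 38.42 = 268.91 kJ/kg
Q = ṁ·Δh = 2564 kg/h × 268.91 kJ/kg = 689490 kJ/h
|Q| = 191.52 kW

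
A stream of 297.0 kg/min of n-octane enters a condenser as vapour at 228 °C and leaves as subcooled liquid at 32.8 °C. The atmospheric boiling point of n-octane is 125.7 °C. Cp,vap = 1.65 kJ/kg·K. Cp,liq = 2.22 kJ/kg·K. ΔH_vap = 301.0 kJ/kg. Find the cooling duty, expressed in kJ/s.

vapour 228→125.7 °C: -168.79 kJ/kg
condensation at 125.7 °C: -301 kJ/kg
liquid 125.7→32.8 °C: -206.24 kJ/kg
Δh = -168.79 + -301 + -206.24 = -676.03 kJ/kg
Q = ṁ·Δh = 297.0 kg/min × -676.03 kJ/kg = -200780 kJ/min
|Q| = 3346.4 kW

Q_c = 3350 kJ/s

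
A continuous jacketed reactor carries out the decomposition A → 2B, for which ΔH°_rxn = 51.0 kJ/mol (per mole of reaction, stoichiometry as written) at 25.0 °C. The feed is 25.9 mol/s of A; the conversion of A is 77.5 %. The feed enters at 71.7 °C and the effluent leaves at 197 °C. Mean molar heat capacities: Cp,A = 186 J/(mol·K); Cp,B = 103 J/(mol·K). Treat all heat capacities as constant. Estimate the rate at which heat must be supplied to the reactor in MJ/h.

Q_in = 6110 MJ/h

Extent of reaction ξ = 0.775 × 25.9 = 20.072 mol/s
Reaction term: ξ·ΔH°_rxn = 20.072 × 51.0 = 1023.7 kJ/s
Sensible, feed 71.7→25 °C: -224.97 kJ/s
Outlet flows (mol/s): A 5.8275, B 40.145
Sensible, products 25→197 °C: 897.64 kJ/s
Q = ΔH = 1696.4 kJ/s = 1696.4 kW
Heat supplied = 6106.9 MJ/h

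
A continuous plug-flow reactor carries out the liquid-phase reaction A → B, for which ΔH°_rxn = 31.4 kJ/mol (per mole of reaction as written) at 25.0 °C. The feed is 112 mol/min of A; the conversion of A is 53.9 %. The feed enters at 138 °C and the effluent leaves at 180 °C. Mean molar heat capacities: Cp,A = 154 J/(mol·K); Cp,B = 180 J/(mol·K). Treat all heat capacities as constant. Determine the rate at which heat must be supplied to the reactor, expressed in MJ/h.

Q_in = 172 MJ/h

Extent of reaction ξ = 0.539 × 112 = 60.368 mol/min
Reaction term: ξ·ΔH°_rxn = 60.368 × 31.4 = 1895.6 kJ/min
Sensible, feed 138→25 °C: -1949 kJ/min
Outlet flows (mol/min): A 51.632, B 60.368
Sensible, products 25→180 °C: 2916.7 kJ/min
Q = ΔH = 2863.3 kJ/min = 47.721 kW
Heat supplied = 171.8 MJ/h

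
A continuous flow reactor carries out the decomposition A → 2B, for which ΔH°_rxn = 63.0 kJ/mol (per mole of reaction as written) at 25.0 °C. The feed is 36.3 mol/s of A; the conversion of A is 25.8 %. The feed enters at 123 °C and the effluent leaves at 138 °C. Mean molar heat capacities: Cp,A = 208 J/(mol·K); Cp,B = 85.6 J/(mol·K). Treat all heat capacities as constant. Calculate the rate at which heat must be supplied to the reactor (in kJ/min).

Q_in = 39900 kJ/min

Extent of reaction ξ = 0.258 × 36.3 = 9.3654 mol/s
Reaction term: ξ·ΔH°_rxn = 9.3654 × 63.0 = 590.02 kJ/s
Sensible, feed 123→25 °C: -739.94 kJ/s
Outlet flows (mol/s): A 26.935, B 18.731
Sensible, products 25→138 °C: 814.25 kJ/s
Q = ΔH = 664.33 kJ/s = 664.33 kW
Heat supplied = 39860 kJ/min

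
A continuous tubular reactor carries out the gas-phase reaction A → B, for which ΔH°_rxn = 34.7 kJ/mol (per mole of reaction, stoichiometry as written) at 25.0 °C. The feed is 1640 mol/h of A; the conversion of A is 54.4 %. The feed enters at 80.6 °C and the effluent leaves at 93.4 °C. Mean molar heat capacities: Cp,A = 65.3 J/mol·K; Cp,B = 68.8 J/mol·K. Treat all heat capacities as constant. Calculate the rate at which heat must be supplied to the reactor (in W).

Q_in = 9040 W

Extent of reaction ξ = 0.544 × 1640 = 892.16 mol/h
Reaction term: ξ·ΔH°_rxn = 892.16 × 34.7 = 30958 kJ/h
Sensible, feed 80.6→25 °C: -5954.3 kJ/h
Outlet flows (mol/h): A 747.84, B 892.16
Sensible, products 25→93.4 °C: 7538.7 kJ/h
Q = ΔH = 32542 kJ/h = 9.0395 kW
Heat supplied = 9039.5 W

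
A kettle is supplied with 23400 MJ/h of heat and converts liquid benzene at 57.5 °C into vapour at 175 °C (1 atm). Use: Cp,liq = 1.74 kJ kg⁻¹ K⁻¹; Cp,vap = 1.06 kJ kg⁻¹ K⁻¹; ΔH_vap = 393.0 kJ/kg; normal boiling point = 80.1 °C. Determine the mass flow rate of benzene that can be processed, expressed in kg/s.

Δh = 1.74×(80.1−57.5) + 393.0 + 1.06×(175−80.1) = 532.92 kJ/kg
Q = 23400 MJ/h = 6500 kJ/s = 6500 kJ/s
ṁ = Q/Δh = 6500 / 532.92 = 12.197 kg/s

ṁ = 12.2 kg/s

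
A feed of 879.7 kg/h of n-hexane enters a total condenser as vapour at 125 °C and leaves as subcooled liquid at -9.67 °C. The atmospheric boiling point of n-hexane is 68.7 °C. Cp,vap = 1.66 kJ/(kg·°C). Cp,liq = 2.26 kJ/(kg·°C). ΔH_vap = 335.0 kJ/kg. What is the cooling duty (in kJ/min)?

vapour 125→68.7 °C: -93.458 kJ/kg
condensation at 68.7 °C: -335 kJ/kg
liquid 68.7→-9.67 °C: -177.12 kJ/kg
Δh = -93.458 + -335 + -177.12 = -605.57 kJ/kg
Q = ṁ·Δh = 879.7 kg/h × -605.57 kJ/kg = -532720 kJ/h
|Q| = 147.98 kW = 8878.7 kJ/min

Q_c = 8880 kJ/min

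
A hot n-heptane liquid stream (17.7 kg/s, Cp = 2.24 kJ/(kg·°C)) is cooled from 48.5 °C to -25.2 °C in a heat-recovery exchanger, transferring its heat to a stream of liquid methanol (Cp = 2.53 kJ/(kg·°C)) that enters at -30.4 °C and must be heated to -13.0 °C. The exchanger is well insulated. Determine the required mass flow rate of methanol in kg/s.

ṁ_c = 66.4 kg/s

Heat released by hot stream: Q = 17.7 × 2.24 × (48.5 − -25.2) = 2922.1 kJ/s
Energy balance on cold side (adiabatic exchanger): Q = ṁ_c·Cp_c·(T_c,out − T_c,in)
ṁ_c = 2922.1 / [2.53 × (-13.0 − -30.4)] = 66.377 kg/s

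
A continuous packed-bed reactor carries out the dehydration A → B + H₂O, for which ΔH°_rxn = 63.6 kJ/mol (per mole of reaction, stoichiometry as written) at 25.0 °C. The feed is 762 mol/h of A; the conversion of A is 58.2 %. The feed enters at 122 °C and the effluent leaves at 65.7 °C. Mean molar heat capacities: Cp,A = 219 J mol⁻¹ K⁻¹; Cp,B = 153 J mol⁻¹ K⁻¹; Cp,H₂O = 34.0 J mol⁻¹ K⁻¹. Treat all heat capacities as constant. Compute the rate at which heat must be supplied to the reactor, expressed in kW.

Q_in = 5.06 kW

Extent of reaction ξ = 0.582 × 762 = 443.48 mol/h
Reaction term: ξ·ΔH°_rxn = 443.48 × 63.6 = 28206 kJ/h
Sensible, feed 122→25 °C: -16187 kJ/h
Outlet flows (mol/h): A 318.52, B 443.48, H₂O 443.48
Sensible, products 25→65.7 °C: 6214.3 kJ/h
Q = ΔH = 18233 kJ/h = 5.0647 kW
Heat supplied = 5.0647 kW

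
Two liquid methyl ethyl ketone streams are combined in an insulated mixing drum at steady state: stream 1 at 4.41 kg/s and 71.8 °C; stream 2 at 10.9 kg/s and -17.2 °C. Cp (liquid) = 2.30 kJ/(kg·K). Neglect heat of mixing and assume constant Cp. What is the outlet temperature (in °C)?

Adiabatic, steady state ⇒ Σ ṁᵢCp,ᵢ(T_out − Tᵢ) = 0
T_out = Σ ṁᵢCp,ᵢTᵢ / Σ ṁᵢCp,ᵢ
      = 297.06 / 35.213 = 8.4362 °C

T_out = 8.44 °C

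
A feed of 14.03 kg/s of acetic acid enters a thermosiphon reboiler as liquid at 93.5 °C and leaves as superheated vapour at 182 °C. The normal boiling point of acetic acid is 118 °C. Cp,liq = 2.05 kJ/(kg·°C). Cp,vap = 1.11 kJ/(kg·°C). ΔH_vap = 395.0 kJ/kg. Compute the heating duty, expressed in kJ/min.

liquid 93.5→118 °C: 50.225 kJ/kg
vaporisation at 118 °C: 395 kJ/kg
vapour 118→182 °C: 71.04 kJ/kg
Δh = 50.225 + 395 + 71.04 = 516.26 kJ/kg
Q = ṁ·Δh = 14.03 kg/s × 516.26 kJ/kg = 7243.2 kJ/s
|Q| = 7243.2 kW = 434590 kJ/min

Q = 435000 kJ/min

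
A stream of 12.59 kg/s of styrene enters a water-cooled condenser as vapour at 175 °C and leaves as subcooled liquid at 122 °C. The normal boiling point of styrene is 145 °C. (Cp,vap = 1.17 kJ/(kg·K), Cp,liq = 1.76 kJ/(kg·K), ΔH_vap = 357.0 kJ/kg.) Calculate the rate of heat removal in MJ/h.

vapour 175→145 °C: -35.1 kJ/kg
condensation at 145 °C: -357 kJ/kg
liquid 145→122 °C: -40.48 kJ/kg
Δh = -35.1 + -357 + -40.48 = -432.58 kJ/kg
Q = ṁ·Δh = 12.59 kg/s × -432.58 kJ/kg = -5446.2 kJ/s
|Q| = 5446.2 kW = 19606 MJ/h

Q_c = 19600 MJ/h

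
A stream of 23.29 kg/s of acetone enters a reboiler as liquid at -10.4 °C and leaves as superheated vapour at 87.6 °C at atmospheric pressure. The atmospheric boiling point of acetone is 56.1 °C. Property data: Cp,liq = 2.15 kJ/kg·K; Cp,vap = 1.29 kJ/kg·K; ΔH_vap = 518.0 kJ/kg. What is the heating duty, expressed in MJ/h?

liquid -10.4→56.1 °C: 142.97 kJ/kg
vaporisation at 56.1 °C: 518 kJ/kg
vapour 56.1→87.6 °C: 40.635 kJ/kg
Δh = 142.97 + 518 + 40.635 = 701.61 kJ/kg
Q = ṁ·Δh = 23.29 kg/s × 701.61 kJ/kg = 16340 kJ/s
|Q| = 16340 kW = 58826 MJ/h

Q = 58800 MJ/h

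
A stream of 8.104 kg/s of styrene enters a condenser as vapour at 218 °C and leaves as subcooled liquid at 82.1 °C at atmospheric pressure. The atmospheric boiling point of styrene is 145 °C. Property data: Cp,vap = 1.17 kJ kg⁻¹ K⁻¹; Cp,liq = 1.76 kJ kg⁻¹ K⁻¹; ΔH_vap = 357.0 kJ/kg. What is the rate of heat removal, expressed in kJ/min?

vapour 218→145 °C: -85.41 kJ/kg
condensation at 145 °C: -357 kJ/kg
liquid 145→82.1 °C: -110.7 kJ/kg
Δh = -85.41 + -357 + -110.7 = -553.11 kJ/kg
Q = ṁ·Δh = 8.104 kg/s × -553.11 kJ/kg = -4482.4 kJ/s
|Q| = 4482.4 kW = 268950 kJ/min

Q_c = 269000 kJ/min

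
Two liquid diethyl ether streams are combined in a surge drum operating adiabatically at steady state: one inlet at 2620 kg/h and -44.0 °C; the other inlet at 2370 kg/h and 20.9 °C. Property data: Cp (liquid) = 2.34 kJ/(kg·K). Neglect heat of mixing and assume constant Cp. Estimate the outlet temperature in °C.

T_out = -13.2 °C

Adiabatic, steady state ⇒ Σ ṁᵢCp,ᵢ(T_out − Tᵢ) = 0
T_out = Σ ṁᵢCp,ᵢTᵢ / Σ ṁᵢCp,ᵢ
      = -153850 / 11677 = -13.176 °C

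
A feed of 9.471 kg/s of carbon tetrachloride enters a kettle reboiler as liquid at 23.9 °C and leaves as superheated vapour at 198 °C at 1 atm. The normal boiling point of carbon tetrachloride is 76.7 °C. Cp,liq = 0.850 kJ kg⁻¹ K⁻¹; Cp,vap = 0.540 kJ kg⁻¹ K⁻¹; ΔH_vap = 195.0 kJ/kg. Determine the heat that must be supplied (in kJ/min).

liquid 23.9→76.7 °C: 44.88 kJ/kg
vaporisation at 76.7 °C: 195 kJ/kg
vapour 76.7→198 °C: 65.502 kJ/kg
Δh = 44.88 + 195 + 65.502 = 305.38 kJ/kg
Q = ṁ·Δh = 9.471 kg/s × 305.38 kJ/kg = 2892.3 kJ/s
|Q| = 2892.3 kW = 173540 kJ/min

Q = 174000 kJ/min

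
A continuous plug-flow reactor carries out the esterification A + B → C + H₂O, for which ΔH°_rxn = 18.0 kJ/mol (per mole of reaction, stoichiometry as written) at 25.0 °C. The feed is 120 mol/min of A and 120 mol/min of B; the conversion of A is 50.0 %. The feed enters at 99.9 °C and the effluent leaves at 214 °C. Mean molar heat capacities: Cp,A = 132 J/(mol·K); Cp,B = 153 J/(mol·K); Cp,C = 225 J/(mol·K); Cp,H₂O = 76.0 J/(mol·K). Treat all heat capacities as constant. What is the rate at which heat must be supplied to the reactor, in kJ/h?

Q_in = 310000 kJ/h

Extent of reaction ξ = 0.500 × 120 = 60 mol/min
Reaction term: ξ·ΔH°_rxn = 60 × 18.0 = 1080 kJ/min
Sensible, feed 99.9→25 °C: -2561.6 kJ/min
Outlet flows (mol/min): A 60, B 60, C 60, H₂O 60
Sensible, products 25→214 °C: 6645.2 kJ/min
Q = ΔH = 5163.7 kJ/min = 86.061 kW
Heat supplied = 309820 kJ/h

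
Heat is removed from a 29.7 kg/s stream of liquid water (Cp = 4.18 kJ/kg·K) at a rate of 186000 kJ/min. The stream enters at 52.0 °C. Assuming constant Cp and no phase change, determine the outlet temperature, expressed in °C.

Q = 186000 kJ/min = 3100 kJ/s
ΔT = Q/(ṁ·Cp) = 3100/(29.7×4.18) = 24.971 K
T_out = 52.0 − 24.971 = 27.029 °C

T_out = 27.0 °C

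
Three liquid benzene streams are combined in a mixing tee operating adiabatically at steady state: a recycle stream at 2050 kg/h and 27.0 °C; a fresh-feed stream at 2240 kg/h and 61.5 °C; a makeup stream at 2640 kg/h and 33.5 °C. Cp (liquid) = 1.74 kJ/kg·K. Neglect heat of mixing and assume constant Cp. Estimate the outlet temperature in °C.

T_out = 40.6 °C

No heat crosses the boundary, so H_out = H_in.
Σ ṁᵢCp,ᵢTᵢ = 2050×1.74×27.0 + 2240×1.74×61.5 + 2640×1.74×33.5 = 489900
Σ ṁᵢCp,ᵢ = 2050×1.74 + 2240×1.74 + 2640×1.74 = 12058
T_out = 489900 / 12058 = 40.628 °C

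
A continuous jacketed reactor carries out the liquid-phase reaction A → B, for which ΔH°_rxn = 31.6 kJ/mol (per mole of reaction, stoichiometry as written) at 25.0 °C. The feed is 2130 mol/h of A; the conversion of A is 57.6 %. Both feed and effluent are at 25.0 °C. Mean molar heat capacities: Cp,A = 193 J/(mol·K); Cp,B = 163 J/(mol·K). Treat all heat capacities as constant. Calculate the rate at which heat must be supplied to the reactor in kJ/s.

Q_in = 10.8 kJ/s

Extent of reaction ξ = 0.576 × 2130 = 1226.9 mol/h
Reaction term: ξ·ΔH°_rxn = 1226.9 × 31.6 = 38769 kJ/h
Q = ΔH = 38769 kJ/h = 10.769 kW
Heat supplied = 10.769 kJ/s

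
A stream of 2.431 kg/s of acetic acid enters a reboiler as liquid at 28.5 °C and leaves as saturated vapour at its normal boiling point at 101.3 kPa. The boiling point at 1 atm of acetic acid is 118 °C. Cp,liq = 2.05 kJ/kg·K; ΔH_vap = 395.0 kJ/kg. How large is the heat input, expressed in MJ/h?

liquid 28.5→118 °C: 183.47 kJ/kg
vaporisation at 118 °C: 395 kJ/kg
Δh = 183.47 + 395 = 578.48 kJ/kg
Q = ṁ·Δh = 2.431 kg/s × 578.48 kJ/kg = 1406.3 kJ/s
|Q| = 1406.3 kW = 5062.6 MJ/h

Q = 5060 MJ/h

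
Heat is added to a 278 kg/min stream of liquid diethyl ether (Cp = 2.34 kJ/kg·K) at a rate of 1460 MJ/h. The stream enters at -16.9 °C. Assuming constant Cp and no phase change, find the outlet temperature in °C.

Q = 1460 MJ/h = 24333 kJ/min
ΔT = Q/(ṁ·Cp) = 24333/(278×2.34) = 37.406 K
T_out = -16.9 + 37.406 = 20.506 °C

T_out = 20.5 °C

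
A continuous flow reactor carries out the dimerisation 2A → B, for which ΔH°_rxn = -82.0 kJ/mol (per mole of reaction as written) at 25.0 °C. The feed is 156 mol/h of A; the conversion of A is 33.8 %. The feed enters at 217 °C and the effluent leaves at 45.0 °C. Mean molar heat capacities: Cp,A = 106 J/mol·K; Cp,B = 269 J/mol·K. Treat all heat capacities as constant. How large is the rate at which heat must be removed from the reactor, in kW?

Q_out = 1.38 kW

Extent of reaction ξ = 0.338 × 156 / 2 = 26.364 mol/h
Reaction term: ξ·ΔH°_rxn = 26.364 × -82.0 = -2161.8 kJ/h
Sensible, feed 217→25 °C: -3174.9 kJ/h
Outlet flows (mol/h): A 103.27, B 26.364
Sensible, products 25→45.0 °C: 360.77 kJ/h
Q = ΔH = -4976 kJ/h = -1.3822 kW
Heat removed = 1.3822 kW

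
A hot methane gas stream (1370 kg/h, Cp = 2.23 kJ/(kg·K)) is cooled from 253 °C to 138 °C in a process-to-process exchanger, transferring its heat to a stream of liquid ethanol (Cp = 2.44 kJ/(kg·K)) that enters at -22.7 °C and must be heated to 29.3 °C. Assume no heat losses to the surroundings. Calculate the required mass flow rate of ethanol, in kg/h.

ṁ_c = 2770 kg/h

Heat released by hot stream: Q = 1370 × 2.23 × (253 − 138) = 351340 kJ/h
Energy balance on cold side (adiabatic exchanger): Q = ṁ_c·Cp_c·(T_c,out − T_c,in)
ṁ_c = 351340 / [2.44 × (29.3 − -22.7)] = 2769 kg/h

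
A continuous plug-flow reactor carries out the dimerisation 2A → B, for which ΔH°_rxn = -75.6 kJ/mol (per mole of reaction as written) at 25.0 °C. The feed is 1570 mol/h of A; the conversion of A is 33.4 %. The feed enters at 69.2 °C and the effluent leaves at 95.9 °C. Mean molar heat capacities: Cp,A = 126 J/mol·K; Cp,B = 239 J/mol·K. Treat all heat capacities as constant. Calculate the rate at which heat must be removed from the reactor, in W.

Extent of reaction ξ = 0.334 × 1570 / 2 = 262.19 mol/h
Reaction term: ξ·ΔH°_rxn = 262.19 × -75.6 = -19822 kJ/h
Sensible, feed 69.2→25 °C: -8743.6 kJ/h
Outlet flows (mol/h): A 1045.6, B 262.19
Sensible, products 25→95.9 °C: 13784 kJ/h
Q = ΔH = -14781 kJ/h = -4.106 kW
Heat removed = 4106 W

Q_out = 4110 W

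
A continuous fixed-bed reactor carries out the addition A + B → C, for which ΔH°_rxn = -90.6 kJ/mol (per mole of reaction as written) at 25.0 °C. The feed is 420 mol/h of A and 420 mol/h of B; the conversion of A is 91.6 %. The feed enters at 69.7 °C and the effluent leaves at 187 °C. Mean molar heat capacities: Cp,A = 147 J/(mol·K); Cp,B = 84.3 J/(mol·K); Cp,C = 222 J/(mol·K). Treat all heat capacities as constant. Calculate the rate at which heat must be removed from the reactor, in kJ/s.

Extent of reaction ξ = 0.916 × 420 = 384.72 mol/h
Reaction term: ξ·ΔH°_rxn = 384.72 × -90.6 = -34856 kJ/h
Sensible, feed 69.7→25 °C: -4342.4 kJ/h
Outlet flows (mol/h): A 35.28, B 35.28, C 384.72
Sensible, products 25→187 °C: 15158 kJ/h
Q = ΔH = -24040 kJ/h = -6.6778 kW
Heat removed = 6.6778 kJ/s

Q_out = 6.68 kJ/s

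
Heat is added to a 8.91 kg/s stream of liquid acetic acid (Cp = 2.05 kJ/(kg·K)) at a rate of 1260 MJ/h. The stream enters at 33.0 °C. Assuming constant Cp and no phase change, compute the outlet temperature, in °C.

Q = 1260 MJ/h = 350 kJ/s
ΔT = Q/(ṁ·Cp) = 350/(8.91×2.05) = 19.162 K
T_out = 33.0 + 19.162 = 52.162 °C

T_out = 52.2 °C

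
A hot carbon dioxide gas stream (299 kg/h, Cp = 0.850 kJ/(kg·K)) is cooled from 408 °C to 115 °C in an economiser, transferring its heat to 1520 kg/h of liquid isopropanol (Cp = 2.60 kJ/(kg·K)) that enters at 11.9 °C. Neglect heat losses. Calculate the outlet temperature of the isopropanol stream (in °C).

Heat released by hot stream: Q = 299 × 0.850 × (408 − 115) = 74466 kJ/h
Energy balance on cold side (adiabatic exchanger): Q = ṁ_c·Cp_c·(T_c,out − T_c,in)
T_c,out = 11.9 + 74466/(1520 × 2.60) = 30.743 °C

T_c,out = 30.7 °C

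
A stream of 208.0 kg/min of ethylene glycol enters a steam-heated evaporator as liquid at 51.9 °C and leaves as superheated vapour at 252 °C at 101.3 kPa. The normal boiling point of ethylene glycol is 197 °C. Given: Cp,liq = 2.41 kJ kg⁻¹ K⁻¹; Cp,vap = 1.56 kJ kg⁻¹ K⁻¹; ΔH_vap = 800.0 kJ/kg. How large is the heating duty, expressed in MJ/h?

Q = 15400 MJ/h

liquid 51.9→197 °C: 349.69 kJ/kg
vaporisation at 197 °C: 800 kJ/kg
vapour 197→252 °C: 85.8 kJ/kg
Δh = 349.69 + 800 + 85.8 = 1235.5 kJ/kg
Q = ṁ·Δh = 208.0 kg/min × 1235.5 kJ/kg = 256980 kJ/min
|Q| = 4283 kW = 15419 MJ/h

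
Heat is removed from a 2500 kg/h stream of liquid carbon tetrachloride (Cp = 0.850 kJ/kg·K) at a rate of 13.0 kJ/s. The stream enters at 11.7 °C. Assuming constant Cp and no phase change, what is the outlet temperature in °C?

T_out = -10.3 °C

Q = 13.0 kJ/s = 46800 kJ/h
ΔT = Q/(ṁ·Cp) = 46800/(2500×0.850) = 22.024 K
T_out = 11.7 − 22.024 = -10.324 °C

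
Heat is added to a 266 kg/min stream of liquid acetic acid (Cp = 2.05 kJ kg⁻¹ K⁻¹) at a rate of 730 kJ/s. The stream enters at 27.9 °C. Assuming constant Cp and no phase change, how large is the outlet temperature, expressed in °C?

T_out = 108 °C

Q = 730 kJ/s = 43800 kJ/min
ΔT = Q/(ṁ·Cp) = 43800/(266×2.05) = 80.323 K
T_out = 27.9 + 80.323 = 108.22 °C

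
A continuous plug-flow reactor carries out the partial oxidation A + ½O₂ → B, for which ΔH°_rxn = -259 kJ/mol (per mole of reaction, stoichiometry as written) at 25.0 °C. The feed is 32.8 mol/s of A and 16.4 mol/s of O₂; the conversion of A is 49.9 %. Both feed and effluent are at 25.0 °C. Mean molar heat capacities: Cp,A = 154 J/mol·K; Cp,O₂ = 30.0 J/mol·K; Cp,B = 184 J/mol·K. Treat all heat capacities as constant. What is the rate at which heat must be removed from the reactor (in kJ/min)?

Q_out = 254000 kJ/min

Extent of reaction ξ = 0.499 × 32.8 = 16.367 mol/s
Reaction term: ξ·ΔH°_rxn = 16.367 × -259 = -4239.1 kJ/s
Q = ΔH = -4239.1 kJ/s = -4239.1 kW
Heat removed = 254350 kJ/min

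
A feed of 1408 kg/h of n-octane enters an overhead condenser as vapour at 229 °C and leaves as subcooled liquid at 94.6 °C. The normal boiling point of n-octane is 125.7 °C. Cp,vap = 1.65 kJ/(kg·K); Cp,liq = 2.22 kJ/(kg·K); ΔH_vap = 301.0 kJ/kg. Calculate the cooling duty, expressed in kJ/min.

vapour 229→125.7 °C: -170.44 kJ/kg
condensation at 125.7 °C: -301 kJ/kg
liquid 125.7→94.6 °C: -69.042 kJ/kg
Δh = -170.44 + -301 + -69.042 = -540.49 kJ/kg
Q = ṁ·Δh = 1408 kg/h × -540.49 kJ/kg = -761010 kJ/h
|Q| = 211.39 kW = 12683 kJ/min

Q_c = 12700 kJ/min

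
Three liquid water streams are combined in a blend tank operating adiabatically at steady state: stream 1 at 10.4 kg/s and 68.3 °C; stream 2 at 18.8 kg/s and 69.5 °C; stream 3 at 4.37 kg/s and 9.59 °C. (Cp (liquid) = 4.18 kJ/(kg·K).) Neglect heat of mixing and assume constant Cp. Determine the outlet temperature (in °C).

T_out = 61.3 °C

No heat crosses the boundary, so H_out = H_in.
Σ ṁᵢCp,ᵢTᵢ = 10.4×4.18×68.3 + 18.8×4.18×69.5 + 4.37×4.18×9.59 = 8605.9
Σ ṁᵢCp,ᵢ = 10.4×4.18 + 18.8×4.18 + 4.37×4.18 = 140.32
T_out = 8605.9 / 140.32 = 61.329 °C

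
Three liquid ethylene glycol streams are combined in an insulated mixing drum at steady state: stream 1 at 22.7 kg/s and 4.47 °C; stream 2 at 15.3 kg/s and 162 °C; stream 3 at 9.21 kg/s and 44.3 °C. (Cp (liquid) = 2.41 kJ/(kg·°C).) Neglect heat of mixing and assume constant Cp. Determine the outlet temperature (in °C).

T_out = 63.3 °C

No heat crosses the boundary, so H_out = H_in.
T_out = Σ ṁᵢCp,ᵢTᵢ / Σ ṁᵢCp,ᵢ
      = 7201.3 / 113.78 = 63.293 °C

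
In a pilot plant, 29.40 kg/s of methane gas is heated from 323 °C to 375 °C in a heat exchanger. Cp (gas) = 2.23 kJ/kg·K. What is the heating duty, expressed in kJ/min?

Q = ṁ·Cp·ΔT = 29.40 × 2.23 × (375 − 323) = 3409.2 kJ/s
Heating duty = 204550 kJ/min

Q = 205000 kJ/min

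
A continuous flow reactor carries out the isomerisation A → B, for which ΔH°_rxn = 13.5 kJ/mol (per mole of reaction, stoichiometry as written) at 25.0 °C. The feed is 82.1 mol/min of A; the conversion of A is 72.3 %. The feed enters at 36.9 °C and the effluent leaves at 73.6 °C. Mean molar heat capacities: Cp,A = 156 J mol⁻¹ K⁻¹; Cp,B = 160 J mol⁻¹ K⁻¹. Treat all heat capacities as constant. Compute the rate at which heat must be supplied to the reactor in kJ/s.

Q_in = 21.4 kJ/s

Extent of reaction ξ = 0.723 × 82.1 = 59.358 mol/min
Reaction term: ξ·ΔH°_rxn = 59.358 × 13.5 = 801.34 kJ/min
Sensible, feed 36.9→25 °C: -152.41 kJ/min
Outlet flows (mol/min): A 22.742, B 59.358
Sensible, products 25→73.6 °C: 633.99 kJ/min
Q = ΔH = 1282.9 kJ/min = 21.382 kW
Heat supplied = 21.382 kJ/s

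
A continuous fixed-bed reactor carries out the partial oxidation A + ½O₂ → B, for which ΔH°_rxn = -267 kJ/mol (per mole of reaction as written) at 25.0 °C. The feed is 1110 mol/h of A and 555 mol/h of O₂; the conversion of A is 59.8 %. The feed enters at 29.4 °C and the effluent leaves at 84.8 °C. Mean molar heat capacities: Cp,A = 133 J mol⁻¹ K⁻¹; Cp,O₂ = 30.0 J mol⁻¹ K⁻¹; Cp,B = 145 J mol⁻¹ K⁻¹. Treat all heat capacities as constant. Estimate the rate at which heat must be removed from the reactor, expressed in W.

Q_out = 46700 W

Extent of reaction ξ = 0.598 × 1110 = 663.78 mol/h
Reaction term: ξ·ΔH°_rxn = 663.78 × -267 = -177230 kJ/h
Sensible, feed 29.4→25 °C: -722.83 kJ/h
Outlet flows (mol/h): A 446.22, O₂ 223.11, B 663.78
Sensible, products 25→84.8 °C: 9704.9 kJ/h
Q = ΔH = -168250 kJ/h = -46.735 kW
Heat removed = 46735 W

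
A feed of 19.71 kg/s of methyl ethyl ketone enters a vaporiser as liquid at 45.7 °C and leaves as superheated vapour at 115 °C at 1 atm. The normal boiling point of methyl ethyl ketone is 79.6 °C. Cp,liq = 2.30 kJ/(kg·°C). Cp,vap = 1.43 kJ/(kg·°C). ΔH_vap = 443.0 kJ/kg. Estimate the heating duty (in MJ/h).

liquid 45.7→79.6 °C: 77.97 kJ/kg
vaporisation at 79.6 °C: 443 kJ/kg
vapour 79.6→115 °C: 50.622 kJ/kg
Δh = 77.97 + 443 + 50.622 = 571.59 kJ/kg
Q = ṁ·Δh = 19.71 kg/s × 571.59 kJ/kg = 11266 kJ/s
|Q| = 11266 kW = 40558 MJ/h

Q = 40600 MJ/h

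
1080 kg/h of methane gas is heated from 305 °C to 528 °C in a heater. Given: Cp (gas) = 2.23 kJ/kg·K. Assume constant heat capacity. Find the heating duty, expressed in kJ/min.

Q = ṁ·Cp·ΔT = 1080 × 2.23 × (528 − 305) = 537070 kJ/h
Converting: 537070 / 3600 s = 149.19 kW
Heating duty = 8951.2 kJ/min

Q = 8950 kJ/min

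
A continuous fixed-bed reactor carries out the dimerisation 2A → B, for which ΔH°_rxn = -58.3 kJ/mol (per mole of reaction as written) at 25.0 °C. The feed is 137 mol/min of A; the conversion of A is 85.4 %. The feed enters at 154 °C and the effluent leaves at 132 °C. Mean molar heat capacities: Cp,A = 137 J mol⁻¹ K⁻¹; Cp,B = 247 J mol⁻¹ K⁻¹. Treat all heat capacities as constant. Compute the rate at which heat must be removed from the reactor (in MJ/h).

Q_out = 240 MJ/h

Extent of reaction ξ = 0.854 × 137 / 2 = 58.499 mol/min
Reaction term: ξ·ΔH°_rxn = 58.499 × -58.3 = -3410.5 kJ/min
Sensible, feed 154→25 °C: -2421.2 kJ/min
Outlet flows (mol/min): A 20.002, B 58.499
Sensible, products 25→132 °C: 1839.3 kJ/min
Q = ΔH = -3992.4 kJ/min = -66.54 kW
Heat removed = 239.54 MJ/h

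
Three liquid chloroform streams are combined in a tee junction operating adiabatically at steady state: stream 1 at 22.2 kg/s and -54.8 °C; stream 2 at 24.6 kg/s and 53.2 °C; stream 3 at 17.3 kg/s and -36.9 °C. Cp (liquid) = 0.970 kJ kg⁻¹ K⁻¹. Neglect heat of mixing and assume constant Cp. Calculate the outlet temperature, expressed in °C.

T_out = -8.52 °C

No heat crosses the boundary, so H_out = H_in.
Σ ṁᵢCp,ᵢTᵢ = 22.2×0.970×-54.8 + 24.6×0.970×53.2 + 17.3×0.970×-36.9 = -529.82
Σ ṁᵢCp,ᵢ = 22.2×0.970 + 24.6×0.970 + 17.3×0.970 = 62.177
T_out = -529.82 / 62.177 = -8.5212 °C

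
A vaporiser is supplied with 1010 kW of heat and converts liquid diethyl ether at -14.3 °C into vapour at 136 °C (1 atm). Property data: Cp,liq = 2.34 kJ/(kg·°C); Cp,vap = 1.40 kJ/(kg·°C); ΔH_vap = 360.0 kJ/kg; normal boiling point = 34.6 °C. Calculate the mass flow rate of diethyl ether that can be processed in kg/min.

ṁ = 98.3 kg/min

Δh = 2.34×(34.6−-14.3) + 360.0 + 1.40×(136−34.6) = 616.39 kJ/kg
Q = 1010 kW = 1010 kJ/s = 60600 kJ/min
ṁ = Q/Δh = 60600 / 616.39 = 98.315 kg/min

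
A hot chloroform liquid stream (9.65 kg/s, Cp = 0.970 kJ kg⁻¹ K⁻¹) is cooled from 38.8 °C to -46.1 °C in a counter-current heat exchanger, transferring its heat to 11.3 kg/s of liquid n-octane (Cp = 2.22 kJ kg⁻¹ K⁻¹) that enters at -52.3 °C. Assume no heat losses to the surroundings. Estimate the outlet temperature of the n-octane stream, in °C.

T_c,out = -20.6 °C

Heat released by hot stream: Q = 9.65 × 0.970 × (38.8 − -46.1) = 794.71 kJ/s
Energy balance on cold side (adiabatic exchanger): Q = ṁ_c·Cp_c·(T_c,out − T_c,in)
T_c,out = -52.3 + 794.71/(11.3 × 2.22) = -20.621 °C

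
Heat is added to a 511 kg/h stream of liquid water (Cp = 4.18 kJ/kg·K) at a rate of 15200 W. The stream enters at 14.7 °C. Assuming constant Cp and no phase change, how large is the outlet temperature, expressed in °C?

Q = 15200 W = 54720 kJ/h
ΔT = Q/(ṁ·Cp) = 54720/(511×4.18) = 25.618 K
T_out = 14.7 + 25.618 = 40.318 °C

T_out = 40.3 °C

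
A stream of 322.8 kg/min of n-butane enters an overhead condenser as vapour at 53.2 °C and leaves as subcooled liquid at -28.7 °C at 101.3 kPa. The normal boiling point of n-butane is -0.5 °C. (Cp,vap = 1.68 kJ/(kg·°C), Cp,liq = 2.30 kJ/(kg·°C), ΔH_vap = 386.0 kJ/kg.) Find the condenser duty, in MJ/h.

Q_c = 10500 MJ/h

vapour 53.2→-0.5 °C: -90.216 kJ/kg
condensation at -0.5 °C: -386 kJ/kg
liquid -0.5→-28.7 °C: -64.86 kJ/kg
Δh = -90.216 + -386 + -64.86 = -541.08 kJ/kg
Q = ṁ·Δh = 322.8 kg/min × -541.08 kJ/kg = -174660 kJ/min
|Q| = 2911 kW = 10480 MJ/h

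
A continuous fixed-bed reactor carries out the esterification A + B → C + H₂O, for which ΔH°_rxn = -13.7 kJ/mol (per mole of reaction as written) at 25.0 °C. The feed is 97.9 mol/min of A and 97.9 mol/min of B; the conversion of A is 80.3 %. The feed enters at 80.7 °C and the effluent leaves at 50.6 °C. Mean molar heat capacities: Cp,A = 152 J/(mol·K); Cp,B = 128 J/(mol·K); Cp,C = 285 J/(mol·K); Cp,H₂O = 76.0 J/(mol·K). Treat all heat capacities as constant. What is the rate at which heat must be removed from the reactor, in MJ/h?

Extent of reaction ξ = 0.803 × 97.9 = 78.614 mol/min
Reaction term: ξ·ΔH°_rxn = 78.614 × -13.7 = -1077 kJ/min
Sensible, feed 80.7→25 °C: -1526.8 kJ/min
Outlet flows (mol/min): A 19.286, B 19.286, C 78.614, H₂O 78.614
Sensible, products 25→50.6 °C: 864.76 kJ/min
Q = ΔH = -1739.1 kJ/min = -28.985 kW
Heat removed = 104.35 MJ/h

Q_out = 104 MJ/h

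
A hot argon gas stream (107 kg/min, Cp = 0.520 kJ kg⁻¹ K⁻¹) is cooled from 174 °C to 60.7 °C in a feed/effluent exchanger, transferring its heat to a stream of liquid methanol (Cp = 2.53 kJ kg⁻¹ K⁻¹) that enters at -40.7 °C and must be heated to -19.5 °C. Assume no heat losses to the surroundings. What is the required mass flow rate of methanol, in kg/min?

ṁ_c = 118 kg/min

Heat released by hot stream: Q = 107 × 0.520 × (174 − 60.7) = 6304 kJ/min
Energy balance on cold side (adiabatic exchanger): Q = ṁ_c·Cp_c·(T_c,out − T_c,in)
ṁ_c = 6304 / [2.53 × (-19.5 − -40.7)] = 117.53 kg/min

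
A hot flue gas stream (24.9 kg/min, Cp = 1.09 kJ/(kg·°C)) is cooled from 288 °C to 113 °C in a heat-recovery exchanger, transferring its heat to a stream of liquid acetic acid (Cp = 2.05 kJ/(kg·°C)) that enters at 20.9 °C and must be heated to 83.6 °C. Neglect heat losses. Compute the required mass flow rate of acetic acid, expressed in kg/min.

Heat released by hot stream: Q = 24.9 × 1.09 × (288 − 113) = 4749.7 kJ/min
Energy balance on cold side (adiabatic exchanger): Q = ṁ_c·Cp_c·(T_c,out − T_c,in)
ṁ_c = 4749.7 / [2.05 × (83.6 − 20.9)] = 36.952 kg/min

ṁ_c = 37.0 kg/min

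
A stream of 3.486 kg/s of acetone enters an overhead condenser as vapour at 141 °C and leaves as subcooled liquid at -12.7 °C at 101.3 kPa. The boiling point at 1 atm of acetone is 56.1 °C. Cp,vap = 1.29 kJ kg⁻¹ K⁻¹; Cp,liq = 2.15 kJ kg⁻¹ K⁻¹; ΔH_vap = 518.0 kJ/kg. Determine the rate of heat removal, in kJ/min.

vapour 141→56.1 °C: -109.52 kJ/kg
condensation at 56.1 °C: -518 kJ/kg
liquid 56.1→-12.7 °C: -147.92 kJ/kg
Δh = -109.52 + -518 + -147.92 = -775.44 kJ/kg
Q = ṁ·Δh = 3.486 kg/s × -775.44 kJ/kg = -2703.2 kJ/s
|Q| = 2703.2 kW = 162190 kJ/min

Q_c = 162000 kJ/min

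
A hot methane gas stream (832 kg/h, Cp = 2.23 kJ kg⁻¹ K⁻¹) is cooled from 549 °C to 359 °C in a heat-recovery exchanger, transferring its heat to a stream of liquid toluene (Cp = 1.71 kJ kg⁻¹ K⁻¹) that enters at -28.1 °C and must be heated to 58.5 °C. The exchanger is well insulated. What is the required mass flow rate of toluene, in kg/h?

ṁ_c = 2380 kg/h

Heat released by hot stream: Q = 832 × 2.23 × (549 − 359) = 352520 kJ/h
Energy balance on cold side (adiabatic exchanger): Q = ṁ_c·Cp_c·(T_c,out − T_c,in)
ṁ_c = 352520 / [1.71 × (58.5 − -28.1)] = 2380.5 kg/h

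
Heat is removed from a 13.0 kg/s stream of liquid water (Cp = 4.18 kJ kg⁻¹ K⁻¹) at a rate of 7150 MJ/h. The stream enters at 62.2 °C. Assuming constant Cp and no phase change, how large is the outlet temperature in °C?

T_out = 25.7 °C

Q = 7150 MJ/h = 1986.1 kJ/s
ΔT = Q/(ṁ·Cp) = 1986.1/(13.0×4.18) = 36.55 K
T_out = 62.2 − 36.55 = 25.65 °C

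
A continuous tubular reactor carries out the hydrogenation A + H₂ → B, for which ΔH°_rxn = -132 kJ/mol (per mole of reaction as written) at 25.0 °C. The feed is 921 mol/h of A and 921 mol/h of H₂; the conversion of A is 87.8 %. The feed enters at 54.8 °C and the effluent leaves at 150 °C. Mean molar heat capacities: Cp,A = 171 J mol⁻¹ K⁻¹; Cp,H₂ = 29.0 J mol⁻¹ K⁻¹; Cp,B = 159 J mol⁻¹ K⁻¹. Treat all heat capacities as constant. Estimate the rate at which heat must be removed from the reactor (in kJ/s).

Extent of reaction ξ = 0.878 × 921 = 808.64 mol/h
Reaction term: ξ·ΔH°_rxn = 808.64 × -132 = -106740 kJ/h
Sensible, feed 54.8→25 °C: -5489.2 kJ/h
Outlet flows (mol/h): A 112.36, H₂ 112.36, B 808.64
Sensible, products 25→150 °C: 18881 kJ/h
Q = ΔH = -93349 kJ/h = -25.93 kW
Heat removed = 25.93 kJ/s

Q_out = 25.9 kJ/s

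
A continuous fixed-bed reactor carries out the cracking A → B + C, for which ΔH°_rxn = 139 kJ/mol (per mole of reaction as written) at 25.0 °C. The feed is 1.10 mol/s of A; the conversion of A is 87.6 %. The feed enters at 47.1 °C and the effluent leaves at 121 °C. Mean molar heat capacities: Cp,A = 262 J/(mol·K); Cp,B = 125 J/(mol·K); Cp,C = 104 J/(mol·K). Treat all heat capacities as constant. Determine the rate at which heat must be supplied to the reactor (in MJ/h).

Extent of reaction ξ = 0.876 × 1.10 = 0.9636 mol/s
Reaction term: ξ·ΔH°_rxn = 0.9636 × 139 = 133.94 kJ/s
Sensible, feed 47.1→25 °C: -6.3692 kJ/s
Outlet flows (mol/s): A 0.1364, B 0.9636, C 0.9636
Sensible, products 25→121 °C: 24.615 kJ/s
Q = ΔH = 152.19 kJ/s = 152.19 kW
Heat supplied = 547.87 MJ/h

Q_in = 548 MJ/h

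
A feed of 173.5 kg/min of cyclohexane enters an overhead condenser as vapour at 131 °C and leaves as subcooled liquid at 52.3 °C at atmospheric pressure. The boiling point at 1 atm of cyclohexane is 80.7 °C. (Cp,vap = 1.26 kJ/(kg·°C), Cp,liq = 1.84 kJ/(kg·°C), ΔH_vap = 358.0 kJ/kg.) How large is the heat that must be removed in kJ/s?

vapour 131→80.7 °C: -63.378 kJ/kg
condensation at 80.7 °C: -358 kJ/kg
liquid 80.7→52.3 °C: -52.256 kJ/kg
Δh = -63.378 + -358 + -52.256 = -473.63 kJ/kg
Q = ṁ·Δh = 173.5 kg/min × -473.63 kJ/kg = -82175 kJ/min
|Q| = 1369.6 kW

Q_c = 1370 kJ/s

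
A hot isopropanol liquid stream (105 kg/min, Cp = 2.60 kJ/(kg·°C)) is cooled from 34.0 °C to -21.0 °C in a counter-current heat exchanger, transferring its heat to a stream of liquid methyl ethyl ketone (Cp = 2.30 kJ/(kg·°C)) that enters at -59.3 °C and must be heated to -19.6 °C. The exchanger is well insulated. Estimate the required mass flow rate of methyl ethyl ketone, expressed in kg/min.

ṁ_c = 164 kg/min

Heat released by hot stream: Q = 105 × 2.60 × (34.0 − -21.0) = 15015 kJ/min
Energy balance on cold side (adiabatic exchanger): Q = ṁ_c·Cp_c·(T_c,out − T_c,in)
ṁ_c = 15015 / [2.30 × (-19.6 − -59.3)] = 164.44 kg/min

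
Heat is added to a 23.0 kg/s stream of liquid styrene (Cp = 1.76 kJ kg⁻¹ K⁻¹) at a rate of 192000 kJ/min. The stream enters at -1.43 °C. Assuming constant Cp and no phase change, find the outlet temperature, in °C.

T_out = 77.6 °C

Q = 192000 kJ/min = 3200 kJ/s
ΔT = Q/(ṁ·Cp) = 3200/(23.0×1.76) = 79.051 K
T_out = -1.43 + 79.051 = 77.621 °C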